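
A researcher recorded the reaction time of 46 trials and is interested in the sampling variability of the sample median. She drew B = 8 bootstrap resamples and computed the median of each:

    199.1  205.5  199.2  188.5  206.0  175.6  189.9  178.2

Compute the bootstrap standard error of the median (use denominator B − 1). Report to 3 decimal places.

Bootstrap SE is the standard deviation of the 8 replicate medians.
Mean of replicates: (199.1 + 205.5 + 199.2 + 188.5 + 206.0 + 175.6 + 189.9 + 178.2) / 8 = 1542.0000 / 8 = 192.7500
Sum of squared deviations: (+6.3500)² + (+12.7500)² + (+6.4500)² + (−4.2500)² + (+13.2500)² + (−17.1500)² + (−2.8500)² + (−14.5500)² = 952.0600
Variance = 952.0600 / 7 = 136.0086
SE* = √136.0086

SE* = 11.662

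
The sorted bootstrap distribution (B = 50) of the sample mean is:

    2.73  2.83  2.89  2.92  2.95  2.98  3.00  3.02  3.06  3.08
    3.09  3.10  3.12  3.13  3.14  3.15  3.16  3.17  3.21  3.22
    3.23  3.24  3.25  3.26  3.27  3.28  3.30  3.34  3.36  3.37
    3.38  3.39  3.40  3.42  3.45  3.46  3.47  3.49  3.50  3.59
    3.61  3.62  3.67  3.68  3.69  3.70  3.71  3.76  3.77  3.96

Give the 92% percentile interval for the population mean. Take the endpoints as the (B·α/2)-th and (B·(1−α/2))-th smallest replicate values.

α = 0.08; lower rank = 50 × 0.040 = 2; upper rank = 50 × 0.960 = 48.
The 2nd smallest replicate is 2.83; the 48th is 3.76.

(2.83, 3.76)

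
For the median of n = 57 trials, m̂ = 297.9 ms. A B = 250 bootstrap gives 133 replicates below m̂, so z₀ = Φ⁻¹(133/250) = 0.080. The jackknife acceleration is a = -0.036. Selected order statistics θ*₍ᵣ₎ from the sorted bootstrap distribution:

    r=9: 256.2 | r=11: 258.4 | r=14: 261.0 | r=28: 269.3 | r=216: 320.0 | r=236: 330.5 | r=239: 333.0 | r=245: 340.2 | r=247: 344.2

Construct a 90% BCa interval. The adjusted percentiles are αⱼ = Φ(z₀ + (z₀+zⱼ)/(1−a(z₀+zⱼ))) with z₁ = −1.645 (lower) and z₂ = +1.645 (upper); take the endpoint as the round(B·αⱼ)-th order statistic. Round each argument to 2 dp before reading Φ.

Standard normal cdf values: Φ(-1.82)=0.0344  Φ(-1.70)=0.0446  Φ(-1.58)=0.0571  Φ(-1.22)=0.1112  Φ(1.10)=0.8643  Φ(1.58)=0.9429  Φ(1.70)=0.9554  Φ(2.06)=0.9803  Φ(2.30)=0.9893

(261.0, 333.0)

Lower: z₀ + z₁ = 0.080 + (-1.645) = -1.565; 1 − a(z₀+z₁) = 1 − (-0.036)(-1.565) = 0.9437; argument = 0.080 + (-1.565)/0.9437 = -1.5784 → -1.58.
α₁ = Φ(-1.58) = 0.0571; rank = round(250 × 0.0571) = 14; θ*₍14₎ = 261.0.
Upper: z₀ + z₂ = 1.725; 1 − a(z₀+z₂) = 1.0621; argument = 1.7041 → 1.70; α₂ = 0.9554; rank = 239; θ*₍239₎ = 333.0.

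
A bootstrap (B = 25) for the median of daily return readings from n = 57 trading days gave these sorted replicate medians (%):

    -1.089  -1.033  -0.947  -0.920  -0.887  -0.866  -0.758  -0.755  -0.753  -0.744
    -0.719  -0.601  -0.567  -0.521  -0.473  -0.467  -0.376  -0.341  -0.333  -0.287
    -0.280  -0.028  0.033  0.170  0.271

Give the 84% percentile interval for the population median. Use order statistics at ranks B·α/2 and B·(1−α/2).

α = 0.16; lower rank = 25 × 0.080 = 2; upper rank = 25 × 0.920 = 23.
The 2nd smallest replicate is -1.033; the 23rd is 0.033.

(-1.033, 0.033)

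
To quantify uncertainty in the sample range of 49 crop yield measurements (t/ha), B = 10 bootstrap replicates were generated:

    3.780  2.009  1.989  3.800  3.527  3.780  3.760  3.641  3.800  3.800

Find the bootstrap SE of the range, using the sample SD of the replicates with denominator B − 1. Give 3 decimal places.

Bootstrap SE is the standard deviation of the 10 replicate ranges.
Mean of replicates: (3.780 + 2.009 + 1.989 + 3.800 + 3.527 + 3.780 + 3.760 + 3.641 + 3.800 + 3.800) / 10 = 33.8860 / 10 = 3.3886
Sum of squared deviations: (+0.3914)² + (−1.3796)² + (−1.3996)² + (+0.4114)² + (+0.1384)² + (+0.3914)² + (+0.3714)² + (+0.2524)² + (+0.4114)² + (+0.4114)² = 4.8971
Variance = 4.8971 / 9 = 0.5441
SE* = √0.5441

SE* = 0.738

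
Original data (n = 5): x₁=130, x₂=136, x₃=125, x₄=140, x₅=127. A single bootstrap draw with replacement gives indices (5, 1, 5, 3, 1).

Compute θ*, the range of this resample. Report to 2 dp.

Resample values: 127, 130, 127, 125, 130.
Range = 130 − 125 = 5.00

θ* = 5.00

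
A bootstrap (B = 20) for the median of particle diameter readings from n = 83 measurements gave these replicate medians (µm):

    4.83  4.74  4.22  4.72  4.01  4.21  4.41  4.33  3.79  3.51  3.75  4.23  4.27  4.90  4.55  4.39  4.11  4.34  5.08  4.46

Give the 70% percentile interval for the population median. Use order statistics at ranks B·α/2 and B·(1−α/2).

Sorted replicates: 3.51, 3.75, 3.79, 4.01, 4.11, 4.21, 4.22, 4.23, 4.27, 4.33, 4.34, 4.39, 4.41, 4.46, 4.55, 4.72, 4.74, 4.83, 4.90, 5.08
α = 0.30; lower rank = 20 × 0.150 = 3; upper rank = 20 × 0.850 = 17.
The 3rd smallest replicate is 3.79; the 17th is 4.74.

(3.79, 4.74)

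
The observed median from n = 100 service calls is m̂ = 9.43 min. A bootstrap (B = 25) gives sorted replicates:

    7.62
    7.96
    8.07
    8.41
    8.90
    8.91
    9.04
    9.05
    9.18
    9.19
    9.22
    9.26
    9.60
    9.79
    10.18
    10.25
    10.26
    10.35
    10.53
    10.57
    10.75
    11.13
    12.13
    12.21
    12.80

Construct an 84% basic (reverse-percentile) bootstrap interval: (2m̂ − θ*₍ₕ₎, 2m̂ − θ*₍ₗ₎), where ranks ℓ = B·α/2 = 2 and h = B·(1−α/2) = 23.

(6.73, 10.90)

Percentile endpoints at ranks 2 and 23: θ*₍2₎ = 7.96, θ*₍23₎ = 12.13.
Basic interval reflects these around m̂:
  lower = 2 × 9.43 − 12.13 = 6.73
  upper = 2 × 9.43 − 7.96 = 10.90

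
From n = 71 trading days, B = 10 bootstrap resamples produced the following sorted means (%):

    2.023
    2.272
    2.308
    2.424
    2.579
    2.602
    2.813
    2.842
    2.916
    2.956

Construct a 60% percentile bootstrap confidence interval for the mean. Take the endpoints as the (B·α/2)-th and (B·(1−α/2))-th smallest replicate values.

(2.272, 2.842)

α = 0.40; lower rank = 10 × 0.200 = 2; upper rank = 10 × 0.800 = 8.
The 2nd smallest replicate is 2.272; the 8th is 2.842.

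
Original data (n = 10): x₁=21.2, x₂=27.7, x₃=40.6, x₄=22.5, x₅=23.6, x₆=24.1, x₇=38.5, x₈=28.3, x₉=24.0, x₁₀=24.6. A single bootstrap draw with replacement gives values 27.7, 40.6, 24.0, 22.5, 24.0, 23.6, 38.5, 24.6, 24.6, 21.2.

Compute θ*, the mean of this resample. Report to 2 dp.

θ* = 27.13

Mean = (27.7 + 40.6 + 24.0 + 22.5 + 24.0 + 23.6 + 38.5 + 24.6 + 24.6 + 21.2) / 10 = 271.30 / 10 = 27.13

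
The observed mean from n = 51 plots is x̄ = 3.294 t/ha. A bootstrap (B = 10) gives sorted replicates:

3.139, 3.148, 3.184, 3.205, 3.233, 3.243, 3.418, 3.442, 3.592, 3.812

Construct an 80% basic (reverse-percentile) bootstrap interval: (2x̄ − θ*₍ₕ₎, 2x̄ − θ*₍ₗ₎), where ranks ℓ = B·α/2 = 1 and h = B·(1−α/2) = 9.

(2.996, 3.449)

Percentile endpoints at ranks 1 and 9: θ*₍1₎ = 3.139, θ*₍9₎ = 3.592.
Basic interval reflects these around x̄:
  lower = 2 × 3.294 − 3.592 = 2.996
  upper = 2 × 3.294 − 3.139 = 3.449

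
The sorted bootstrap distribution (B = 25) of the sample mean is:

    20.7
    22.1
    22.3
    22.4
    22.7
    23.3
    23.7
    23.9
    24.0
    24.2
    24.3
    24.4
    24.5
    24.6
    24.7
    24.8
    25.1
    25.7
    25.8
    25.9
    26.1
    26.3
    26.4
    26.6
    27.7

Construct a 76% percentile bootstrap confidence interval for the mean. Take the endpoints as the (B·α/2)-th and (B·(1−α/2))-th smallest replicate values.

α = 0.24; lower rank = 25 × 0.120 = 3; upper rank = 25 × 0.880 = 22.
The 3rd smallest replicate is 22.3; the 22nd is 26.3.

(22.3, 26.3)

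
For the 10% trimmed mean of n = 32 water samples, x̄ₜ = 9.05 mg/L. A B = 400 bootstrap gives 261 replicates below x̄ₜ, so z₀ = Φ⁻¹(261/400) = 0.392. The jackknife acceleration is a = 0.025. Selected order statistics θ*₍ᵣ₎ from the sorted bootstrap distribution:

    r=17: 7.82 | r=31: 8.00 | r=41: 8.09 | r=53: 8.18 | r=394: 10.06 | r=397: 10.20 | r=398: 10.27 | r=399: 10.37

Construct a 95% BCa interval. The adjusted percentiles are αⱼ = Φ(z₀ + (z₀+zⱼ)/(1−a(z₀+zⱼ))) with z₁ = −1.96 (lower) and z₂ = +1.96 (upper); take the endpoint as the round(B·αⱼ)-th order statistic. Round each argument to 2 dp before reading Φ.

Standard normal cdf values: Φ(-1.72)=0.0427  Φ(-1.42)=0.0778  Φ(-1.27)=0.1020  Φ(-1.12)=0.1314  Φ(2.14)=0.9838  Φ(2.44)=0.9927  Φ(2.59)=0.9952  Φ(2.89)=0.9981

Lower: z₀ + z₁ = 0.392 + (-1.960) = -1.568; 1 − a(z₀+z₁) = 1 − (0.025)(-1.568) = 1.0392; argument = 0.392 + (-1.568)/1.0392 = -1.1169 → -1.12.
α₁ = Φ(-1.12) = 0.1314; rank = round(400 × 0.1314) = 53; θ*₍53₎ = 8.18.
Upper: z₀ + z₂ = 2.352; 1 − a(z₀+z₂) = 0.9412; argument = 2.8909 → 2.89; α₂ = 0.9981; rank = 399; θ*₍399₎ = 10.37.

(8.18, 10.37)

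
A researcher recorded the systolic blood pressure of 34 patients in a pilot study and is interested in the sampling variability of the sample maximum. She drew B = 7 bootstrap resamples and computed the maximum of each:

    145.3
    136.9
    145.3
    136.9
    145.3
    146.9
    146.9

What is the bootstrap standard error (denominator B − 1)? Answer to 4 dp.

SE* = 4.4687

Bootstrap SE is the standard deviation of the 7 replicate maximums.
Mean of replicates: (145.3 + 136.9 + 145.3 + 136.9 + 145.3 + 146.9 + 146.9) / 7 = 1003.50000 / 7 = 143.35714
Sum of squared deviations: (+1.94286)² + (−6.45714)² + (+1.94286)² + (−6.45714)² + (+1.94286)² + (+3.54286)² + (+3.54286)² = 119.81714
Variance = 119.81714 / 6 = 19.96952
SE* = √19.96952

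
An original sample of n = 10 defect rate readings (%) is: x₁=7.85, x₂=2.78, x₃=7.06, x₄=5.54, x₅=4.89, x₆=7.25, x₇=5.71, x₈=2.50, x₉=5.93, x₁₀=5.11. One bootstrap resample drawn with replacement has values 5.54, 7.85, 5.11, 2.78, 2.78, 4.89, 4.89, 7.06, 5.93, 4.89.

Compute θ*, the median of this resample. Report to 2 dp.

Sorted: 2.78, 2.78, 4.89, 4.89, 4.89, 5.11, 5.54, 5.93, 7.06, 7.85
Median = average of the two middle values = 5.00

θ* = 5.00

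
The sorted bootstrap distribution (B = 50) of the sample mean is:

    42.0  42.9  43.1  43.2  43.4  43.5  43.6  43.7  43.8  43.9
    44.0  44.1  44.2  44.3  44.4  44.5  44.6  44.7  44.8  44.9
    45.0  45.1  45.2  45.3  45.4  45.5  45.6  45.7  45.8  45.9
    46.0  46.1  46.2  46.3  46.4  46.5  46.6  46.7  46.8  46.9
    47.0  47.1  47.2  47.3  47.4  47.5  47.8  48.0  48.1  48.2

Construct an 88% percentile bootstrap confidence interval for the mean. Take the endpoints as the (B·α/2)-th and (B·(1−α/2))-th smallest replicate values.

α = 0.12; lower rank = 50 × 0.060 = 3; upper rank = 50 × 0.940 = 47.
The 3rd smallest replicate is 43.1; the 47th is 47.8.

(43.1, 47.8)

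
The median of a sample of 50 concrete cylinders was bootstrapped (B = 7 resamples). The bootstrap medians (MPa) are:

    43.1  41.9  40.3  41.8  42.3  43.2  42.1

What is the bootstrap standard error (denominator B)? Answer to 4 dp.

Bootstrap SE is the standard deviation of the 7 replicate medians.
Mean of replicates: (43.1 + 41.9 + 40.3 + 41.8 + 42.3 + 43.2 + 42.1) / 7 = 294.70000 / 7 = 42.10000
Sum of squared deviations: (+1.00000)² + (−0.20000)² + (−1.80000)² + (−0.30000)² + (+0.20000)² + (+1.10000)² + (+0.00000)² = 5.62000
Variance = 5.62000 / 7 = 0.80286
SE* = √0.80286

SE* = 0.8960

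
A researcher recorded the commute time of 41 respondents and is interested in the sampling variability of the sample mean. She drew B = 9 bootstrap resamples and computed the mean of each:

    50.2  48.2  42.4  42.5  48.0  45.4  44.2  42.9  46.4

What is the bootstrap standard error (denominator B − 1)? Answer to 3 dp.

SE* = 2.816

Bootstrap SE is the standard deviation of the 9 replicate means.
Mean of replicates: (50.2 + 48.2 + 42.4 + 42.5 + 48.0 + 45.4 + 44.2 + 42.9 + 46.4) / 9 = 410.2000 / 9 = 45.5778
Sum of squared deviations: (+4.6222)² + (+2.6222)² + (−3.1778)² + (−3.0778)² + (+2.4222)² + (−0.1778)² + (−1.3778)² + (−2.6778)² + (+0.8222)² = 63.4556
Variance = 63.4556 / 8 = 7.9319
SE* = √7.9319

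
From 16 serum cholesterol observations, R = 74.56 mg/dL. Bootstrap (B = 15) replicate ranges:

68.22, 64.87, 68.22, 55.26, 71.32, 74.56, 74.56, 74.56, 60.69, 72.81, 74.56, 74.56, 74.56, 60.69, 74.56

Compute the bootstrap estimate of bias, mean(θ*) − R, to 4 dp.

bias = −4.9600

mean(θ*) = (68.22 + 64.87 + 68.22 + 55.26 + 71.32 + 74.56 + 74.56 + 74.56 + 60.69 + 72.81 + 74.56 + 74.56 + 74.56 + 60.69 + 74.56) / 15 = 69.60000
bias = 69.60000 − 74.56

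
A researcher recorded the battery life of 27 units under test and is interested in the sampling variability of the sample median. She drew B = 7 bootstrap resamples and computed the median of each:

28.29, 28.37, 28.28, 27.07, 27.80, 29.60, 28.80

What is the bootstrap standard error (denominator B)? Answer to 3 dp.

SE* = 0.728

Bootstrap SE is the standard deviation of the 7 replicate medians.
Mean of replicates: (28.29 + 28.37 + 28.28 + 27.07 + 27.80 + 29.60 + 28.80) / 7 = 198.2100 / 7 = 28.3157
Sum of squared deviations: (−0.0257)² + (+0.0543)² + (−0.0357)² + (−1.2457)² + (−0.5157)² + (+1.2843)² + (+0.4843)² = 3.7066
Variance = 3.7066 / 7 = 0.5295
SE* = √0.5295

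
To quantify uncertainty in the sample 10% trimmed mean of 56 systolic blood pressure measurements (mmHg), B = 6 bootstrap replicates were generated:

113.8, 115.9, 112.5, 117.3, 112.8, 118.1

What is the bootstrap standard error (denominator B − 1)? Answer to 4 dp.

SE* = 2.3754

Bootstrap SE is the standard deviation of the 6 replicate 10% trimmed means.
Mean of replicates: (113.8 + 115.9 + 112.5 + 117.3 + 112.8 + 118.1) / 6 = 690.40000 / 6 = 115.06667
Sum of squared deviations: (−1.26667)² + (+0.83333)² + (−2.56667)² + (+2.23333)² + (−2.26667)² + (+3.03333)² = 28.21333
Variance = 28.21333 / 5 = 5.64267
SE* = √5.64267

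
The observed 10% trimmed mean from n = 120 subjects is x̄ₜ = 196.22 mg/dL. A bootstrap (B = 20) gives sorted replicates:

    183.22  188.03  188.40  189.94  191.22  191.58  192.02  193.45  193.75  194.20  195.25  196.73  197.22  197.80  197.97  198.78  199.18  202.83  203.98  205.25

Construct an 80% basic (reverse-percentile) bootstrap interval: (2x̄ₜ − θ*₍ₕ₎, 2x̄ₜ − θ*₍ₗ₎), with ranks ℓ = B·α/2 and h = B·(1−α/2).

(189.61, 204.41)

Percentile endpoints at ranks 2 and 18: θ*₍2₎ = 188.03, θ*₍18₎ = 202.83.
Basic interval reflects these around x̄ₜ:
  lower = 2 × 196.22 − 202.83 = 189.61
  upper = 2 × 196.22 − 188.03 = 204.41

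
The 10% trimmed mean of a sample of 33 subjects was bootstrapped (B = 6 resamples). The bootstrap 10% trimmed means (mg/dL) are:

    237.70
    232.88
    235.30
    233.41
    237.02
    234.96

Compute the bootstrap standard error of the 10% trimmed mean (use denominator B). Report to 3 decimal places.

Bootstrap SE is the standard deviation of the 6 replicate 10% trimmed means.
Mean of replicates: (237.70 + 232.88 + 235.30 + 233.41 + 237.02 + 234.96) / 6 = 1411.2700 / 6 = 235.2117
Sum of squared deviations: (+2.4883)² + (−2.3317)² + (+0.0883)² + (−1.8017)² + (+1.8083)² + (−0.2517)² = 18.2157
Variance = 18.2157 / 6 = 3.0359
SE* = √3.0359

SE* = 1.742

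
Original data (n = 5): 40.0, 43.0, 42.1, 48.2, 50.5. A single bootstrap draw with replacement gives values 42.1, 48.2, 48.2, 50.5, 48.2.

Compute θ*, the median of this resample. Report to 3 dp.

θ* = 48.200

Sorted: 42.1, 48.2, 48.2, 48.2, 50.5
Median = middle value = 48.200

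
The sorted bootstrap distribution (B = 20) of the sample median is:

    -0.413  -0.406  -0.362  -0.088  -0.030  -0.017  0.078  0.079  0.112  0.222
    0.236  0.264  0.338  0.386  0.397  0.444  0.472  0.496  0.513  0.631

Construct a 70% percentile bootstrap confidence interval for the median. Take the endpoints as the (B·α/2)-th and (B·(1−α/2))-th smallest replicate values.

(-0.362, 0.472)

α = 0.30; lower rank = 20 × 0.150 = 3; upper rank = 20 × 0.850 = 17.
The 3rd smallest replicate is -0.362; the 17th is 0.472.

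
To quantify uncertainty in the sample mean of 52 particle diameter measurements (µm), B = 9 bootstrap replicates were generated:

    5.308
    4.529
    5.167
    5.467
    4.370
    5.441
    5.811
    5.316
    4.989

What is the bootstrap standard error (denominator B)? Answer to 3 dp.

SE* = 0.434

Bootstrap SE is the standard deviation of the 9 replicate means.
Mean of replicates: (5.308 + 4.529 + 5.167 + 5.467 + 4.370 + 5.441 + 5.811 + 5.316 + 4.989) / 9 = 46.3980 / 9 = 5.1553
Sum of squared deviations: (+0.1527)² + (−0.6263)² + (+0.0117)² + (+0.3117)² + (−0.7853)² + (+0.2857)² + (+0.6557)² + (+0.1607)² + (−0.1663)² = 1.6946
Variance = 1.6946 / 9 = 0.1883
SE* = √0.1883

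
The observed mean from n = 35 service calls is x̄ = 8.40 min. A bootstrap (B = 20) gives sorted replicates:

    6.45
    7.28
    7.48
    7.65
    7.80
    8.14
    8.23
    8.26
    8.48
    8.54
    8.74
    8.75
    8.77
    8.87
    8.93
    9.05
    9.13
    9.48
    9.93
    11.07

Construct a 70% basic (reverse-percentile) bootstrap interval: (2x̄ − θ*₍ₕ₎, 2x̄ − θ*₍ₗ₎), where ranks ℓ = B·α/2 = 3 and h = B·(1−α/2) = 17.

Percentile endpoints at ranks 3 and 17: θ*₍3₎ = 7.48, θ*₍17₎ = 9.13.
Basic interval reflects these around x̄:
  lower = 2 × 8.40 − 9.13 = 7.67
  upper = 2 × 8.40 − 7.48 = 9.32

(7.67, 9.32)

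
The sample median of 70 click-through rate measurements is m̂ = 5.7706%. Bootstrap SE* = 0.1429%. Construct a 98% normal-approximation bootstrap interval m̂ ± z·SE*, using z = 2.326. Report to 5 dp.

Margin = 2.326 × 0.1429 = 0.332385
Interval: 5.7706 ± 0.332385

(5.43821, 6.10299)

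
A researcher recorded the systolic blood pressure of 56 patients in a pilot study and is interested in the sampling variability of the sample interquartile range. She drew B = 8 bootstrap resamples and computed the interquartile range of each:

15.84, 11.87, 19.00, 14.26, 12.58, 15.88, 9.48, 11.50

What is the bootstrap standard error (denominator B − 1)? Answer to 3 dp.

Bootstrap SE is the standard deviation of the 8 replicate interquartile ranges.
Mean of replicates: (15.84 + 11.87 + 19.00 + 14.26 + 12.58 + 15.88 + 9.48 + 11.50) / 8 = 110.4100 / 8 = 13.8012
Sum of squared deviations: (+2.0388)² + (−1.9313)² + (+5.1988)² + (+0.4588)² + (−1.2212)² + (+2.0788)² + (−4.3212)² + (−2.3012)² = 64.9053
Variance = 64.9053 / 7 = 9.2722
SE* = √9.2722

SE* = 3.045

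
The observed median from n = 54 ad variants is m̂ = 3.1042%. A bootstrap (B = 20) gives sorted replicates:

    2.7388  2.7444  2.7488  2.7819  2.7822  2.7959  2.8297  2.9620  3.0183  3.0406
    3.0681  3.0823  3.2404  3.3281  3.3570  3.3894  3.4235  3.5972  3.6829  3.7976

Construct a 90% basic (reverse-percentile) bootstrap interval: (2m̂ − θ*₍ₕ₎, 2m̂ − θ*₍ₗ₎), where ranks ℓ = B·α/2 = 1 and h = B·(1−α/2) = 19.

(2.5255, 3.4696)

Percentile endpoints at ranks 1 and 19: θ*₍1₎ = 2.7388, θ*₍19₎ = 3.6829.
Basic interval reflects these around m̂:
  lower = 2 × 3.1042 − 3.6829 = 2.5255
  upper = 2 × 3.1042 − 2.7388 = 3.4696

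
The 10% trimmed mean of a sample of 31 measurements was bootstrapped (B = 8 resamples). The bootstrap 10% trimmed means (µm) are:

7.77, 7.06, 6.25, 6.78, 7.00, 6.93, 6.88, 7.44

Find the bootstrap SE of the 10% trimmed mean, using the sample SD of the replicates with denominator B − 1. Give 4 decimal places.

SE* = 0.4502

Bootstrap SE is the standard deviation of the 8 replicate 10% trimmed means.
Mean of replicates: (7.77 + 7.06 + 6.25 + 6.78 + 7.00 + 6.93 + 6.88 + 7.44) / 8 = 56.11000 / 8 = 7.01375
Sum of squared deviations: (+0.75625)² + (+0.04625)² + (−0.76375)² + (−0.23375)² + (−0.01375)² + (−0.08375)² + (−0.13375)² + (+0.42625)² = 1.41879
Variance = 1.41879 / 7 = 0.20268
SE* = √0.20268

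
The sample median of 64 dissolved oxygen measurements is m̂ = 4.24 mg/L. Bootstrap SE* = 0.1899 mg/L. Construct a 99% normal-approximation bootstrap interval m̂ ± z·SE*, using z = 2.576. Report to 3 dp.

Margin = 2.576 × 0.1899 = 0.4892
Interval: 4.24 ± 0.4892

(3.751, 4.729)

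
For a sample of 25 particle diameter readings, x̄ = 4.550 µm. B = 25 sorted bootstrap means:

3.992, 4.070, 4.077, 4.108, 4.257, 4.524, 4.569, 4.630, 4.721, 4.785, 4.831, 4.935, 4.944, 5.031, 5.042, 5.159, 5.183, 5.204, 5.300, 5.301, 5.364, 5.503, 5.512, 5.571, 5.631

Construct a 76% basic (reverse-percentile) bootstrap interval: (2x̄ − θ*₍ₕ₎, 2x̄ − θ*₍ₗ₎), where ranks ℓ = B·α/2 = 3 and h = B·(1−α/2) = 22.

(3.597, 5.023)

Percentile endpoints at ranks 3 and 22: θ*₍3₎ = 4.077, θ*₍22₎ = 5.503.
Basic interval reflects these around x̄:
  lower = 2 × 4.550 − 5.503 = 3.597
  upper = 2 × 4.550 − 4.077 = 5.023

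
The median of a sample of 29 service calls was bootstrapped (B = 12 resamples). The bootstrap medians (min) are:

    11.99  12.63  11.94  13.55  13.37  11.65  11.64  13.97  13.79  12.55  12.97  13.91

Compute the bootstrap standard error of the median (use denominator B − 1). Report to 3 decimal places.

SE* = 0.886

Bootstrap SE is the standard deviation of the 12 replicate medians.
Mean of replicates: (11.99 + 12.63 + 11.94 + 13.55 + 13.37 + 11.65 + 11.64 + 13.97 + 13.79 + 12.55 + 12.97 + 13.91) / 12 = 153.9600 / 12 = 12.8300
Sum of squared deviations: (−0.8400)² + (−0.2000)² + (−0.8900)² + (+0.7200)² + (+0.5400)² + (−1.1800)² + (−1.1900)² + (+1.1400)² + (+0.9600)² + (−0.2800)² + (+0.1400)² + (+1.0800)² = 8.6418
Variance = 8.6418 / 11 = 0.7856
SE* = √0.7856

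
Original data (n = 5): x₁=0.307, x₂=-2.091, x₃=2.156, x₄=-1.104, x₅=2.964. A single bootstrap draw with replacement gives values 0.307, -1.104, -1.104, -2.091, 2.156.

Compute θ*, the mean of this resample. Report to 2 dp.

Mean = (0.307 + (-1.104) + (-1.104) + (-2.091) + 2.156) / 5 = -1.8360 / 5 = -0.37

θ* = -0.37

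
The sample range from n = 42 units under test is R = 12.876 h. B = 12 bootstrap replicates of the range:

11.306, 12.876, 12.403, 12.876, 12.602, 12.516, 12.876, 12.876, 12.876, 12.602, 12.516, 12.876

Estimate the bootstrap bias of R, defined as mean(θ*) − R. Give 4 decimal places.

mean(θ*) = (11.306 + 12.876 + 12.403 + 12.876 + 12.602 + 12.516 + 12.876 + 12.876 + 12.876 + 12.602 + 12.516 + 12.876) / 12 = 12.60008
bias = 12.60008 − 12.876

bias = −0.2759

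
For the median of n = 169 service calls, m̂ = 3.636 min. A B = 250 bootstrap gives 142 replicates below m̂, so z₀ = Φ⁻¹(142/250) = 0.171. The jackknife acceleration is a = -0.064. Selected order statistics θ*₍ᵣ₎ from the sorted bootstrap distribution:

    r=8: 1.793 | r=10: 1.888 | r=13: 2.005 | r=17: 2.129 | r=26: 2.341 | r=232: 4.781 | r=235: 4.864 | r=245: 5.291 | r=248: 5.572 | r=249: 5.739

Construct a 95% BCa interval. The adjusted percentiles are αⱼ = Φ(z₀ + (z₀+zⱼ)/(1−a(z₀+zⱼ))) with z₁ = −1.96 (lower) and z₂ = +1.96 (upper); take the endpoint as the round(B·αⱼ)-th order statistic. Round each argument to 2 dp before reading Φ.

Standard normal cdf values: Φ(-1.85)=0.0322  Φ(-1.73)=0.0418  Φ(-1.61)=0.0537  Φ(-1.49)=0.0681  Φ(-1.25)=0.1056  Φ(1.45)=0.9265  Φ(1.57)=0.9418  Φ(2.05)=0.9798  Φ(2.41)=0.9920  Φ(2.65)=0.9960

Lower: z₀ + z₁ = 0.171 + (-1.960) = -1.789; 1 − a(z₀+z₁) = 1 − (-0.064)(-1.789) = 0.8855; argument = 0.171 + (-1.789)/0.8855 = -1.8493 → -1.85.
α₁ = Φ(-1.85) = 0.0322; rank = round(250 × 0.0322) = 8; θ*₍8₎ = 1.793.
Upper: z₀ + z₂ = 2.131; 1 − a(z₀+z₂) = 1.1364; argument = 2.0462 → 2.05; α₂ = 0.9798; rank = 245; θ*₍245₎ = 5.291.

(1.793, 5.291)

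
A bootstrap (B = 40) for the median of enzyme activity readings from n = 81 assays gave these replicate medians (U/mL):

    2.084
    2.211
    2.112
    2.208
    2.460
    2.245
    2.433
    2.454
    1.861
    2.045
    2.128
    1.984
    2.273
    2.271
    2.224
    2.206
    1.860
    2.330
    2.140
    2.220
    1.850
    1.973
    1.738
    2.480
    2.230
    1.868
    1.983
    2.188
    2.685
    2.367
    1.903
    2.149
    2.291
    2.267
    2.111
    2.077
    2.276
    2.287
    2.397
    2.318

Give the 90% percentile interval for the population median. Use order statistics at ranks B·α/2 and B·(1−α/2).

Sorted replicates: 1.738, 1.850, 1.860, 1.861, 1.868, 1.903, 1.973, 1.983, 1.984, 2.045, 2.077, 2.084, 2.111, 2.112, 2.128, 2.140, 2.149, 2.188, 2.206, 2.208, 2.211, 2.220, 2.224, 2.230, 2.245, 2.267, 2.271, 2.273, 2.276, 2.287, 2.291, 2.318, 2.330, 2.367, 2.397, 2.433, 2.454, 2.460, 2.480, 2.685
α = 0.10; lower rank = 40 × 0.050 = 2; upper rank = 40 × 0.950 = 38.
The 2nd smallest replicate is 1.850; the 38th is 2.460.

(1.850, 2.460)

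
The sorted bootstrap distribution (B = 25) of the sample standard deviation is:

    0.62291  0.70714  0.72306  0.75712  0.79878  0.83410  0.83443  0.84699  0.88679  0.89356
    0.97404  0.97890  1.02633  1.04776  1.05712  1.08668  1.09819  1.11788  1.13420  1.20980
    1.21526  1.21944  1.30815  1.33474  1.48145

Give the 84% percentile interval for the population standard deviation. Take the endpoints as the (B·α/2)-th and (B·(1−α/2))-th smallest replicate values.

α = 0.16; lower rank = 25 × 0.080 = 2; upper rank = 25 × 0.920 = 23.
The 2nd smallest replicate is 0.70714; the 23rd is 1.30815.

(0.70714, 1.30815)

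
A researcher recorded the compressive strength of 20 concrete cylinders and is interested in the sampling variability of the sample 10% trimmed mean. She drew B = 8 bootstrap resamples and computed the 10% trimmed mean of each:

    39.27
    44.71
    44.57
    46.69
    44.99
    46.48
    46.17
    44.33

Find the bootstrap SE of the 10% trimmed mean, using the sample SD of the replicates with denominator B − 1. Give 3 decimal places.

SE* = 2.360

Bootstrap SE is the standard deviation of the 8 replicate 10% trimmed means.
Mean of replicates: (39.27 + 44.71 + 44.57 + 46.69 + 44.99 + 46.48 + 46.17 + 44.33) / 8 = 357.2100 / 8 = 44.6512
Sum of squared deviations: (−5.3812)² + (+0.0588)² + (−0.0812)² + (+2.0388)² + (+0.3388)² + (+1.8287)² + (+1.5188)² + (−0.3212)² = 38.9933
Variance = 38.9933 / 7 = 5.5705
SE* = √5.5705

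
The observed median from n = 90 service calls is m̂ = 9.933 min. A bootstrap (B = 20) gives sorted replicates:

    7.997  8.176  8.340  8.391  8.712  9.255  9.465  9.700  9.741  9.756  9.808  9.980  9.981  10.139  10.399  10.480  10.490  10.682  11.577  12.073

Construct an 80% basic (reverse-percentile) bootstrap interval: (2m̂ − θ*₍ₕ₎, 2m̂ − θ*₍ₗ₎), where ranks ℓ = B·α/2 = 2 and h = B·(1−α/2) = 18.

(9.184, 11.690)

Percentile endpoints at ranks 2 and 18: θ*₍2₎ = 8.176, θ*₍18₎ = 10.682.
Basic interval reflects these around m̂:
  lower = 2 × 9.933 − 10.682 = 9.184
  upper = 2 × 9.933 − 8.176 = 11.690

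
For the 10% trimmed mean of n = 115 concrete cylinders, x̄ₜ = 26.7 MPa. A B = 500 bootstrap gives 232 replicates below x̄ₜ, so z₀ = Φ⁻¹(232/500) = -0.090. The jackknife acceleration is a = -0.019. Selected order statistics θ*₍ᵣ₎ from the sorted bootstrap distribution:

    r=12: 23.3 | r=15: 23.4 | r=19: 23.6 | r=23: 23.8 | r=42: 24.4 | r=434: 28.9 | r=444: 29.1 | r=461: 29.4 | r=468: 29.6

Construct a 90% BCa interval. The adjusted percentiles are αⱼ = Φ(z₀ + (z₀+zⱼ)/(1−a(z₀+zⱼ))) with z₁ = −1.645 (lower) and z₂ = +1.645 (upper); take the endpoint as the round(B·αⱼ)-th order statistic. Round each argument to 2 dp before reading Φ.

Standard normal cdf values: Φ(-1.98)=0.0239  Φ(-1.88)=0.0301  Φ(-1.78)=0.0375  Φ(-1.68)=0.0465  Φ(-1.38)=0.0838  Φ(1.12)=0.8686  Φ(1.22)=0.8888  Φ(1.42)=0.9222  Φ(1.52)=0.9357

(23.4, 29.4)

Lower: z₀ + z₁ = -0.090 + (-1.645) = -1.735; 1 − a(z₀+z₁) = 1 − (-0.019)(-1.735) = 0.9670; argument = -0.090 + (-1.735)/0.9670 = -1.8841 → -1.88.
α₁ = Φ(-1.88) = 0.0301; rank = round(500 × 0.0301) = 15; θ*₍15₎ = 23.4.
Upper: z₀ + z₂ = 1.555; 1 − a(z₀+z₂) = 1.0295; argument = 1.4204 → 1.42; α₂ = 0.9222; rank = 461; θ*₍461₎ = 29.4.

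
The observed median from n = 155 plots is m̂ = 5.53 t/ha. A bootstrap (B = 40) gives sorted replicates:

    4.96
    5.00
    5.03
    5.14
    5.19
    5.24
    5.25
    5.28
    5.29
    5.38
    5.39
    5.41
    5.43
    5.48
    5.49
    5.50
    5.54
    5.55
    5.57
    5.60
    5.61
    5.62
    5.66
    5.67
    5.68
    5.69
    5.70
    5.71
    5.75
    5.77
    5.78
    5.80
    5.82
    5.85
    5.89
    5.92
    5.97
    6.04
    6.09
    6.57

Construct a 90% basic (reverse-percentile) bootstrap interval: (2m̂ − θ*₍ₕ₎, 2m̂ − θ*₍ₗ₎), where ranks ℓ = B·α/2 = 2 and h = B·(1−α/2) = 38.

(5.02, 6.06)

Percentile endpoints at ranks 2 and 38: θ*₍2₎ = 5.00, θ*₍38₎ = 6.04.
Basic interval reflects these around m̂:
  lower = 2 × 5.53 − 6.04 = 5.02
  upper = 2 × 5.53 − 5.00 = 6.06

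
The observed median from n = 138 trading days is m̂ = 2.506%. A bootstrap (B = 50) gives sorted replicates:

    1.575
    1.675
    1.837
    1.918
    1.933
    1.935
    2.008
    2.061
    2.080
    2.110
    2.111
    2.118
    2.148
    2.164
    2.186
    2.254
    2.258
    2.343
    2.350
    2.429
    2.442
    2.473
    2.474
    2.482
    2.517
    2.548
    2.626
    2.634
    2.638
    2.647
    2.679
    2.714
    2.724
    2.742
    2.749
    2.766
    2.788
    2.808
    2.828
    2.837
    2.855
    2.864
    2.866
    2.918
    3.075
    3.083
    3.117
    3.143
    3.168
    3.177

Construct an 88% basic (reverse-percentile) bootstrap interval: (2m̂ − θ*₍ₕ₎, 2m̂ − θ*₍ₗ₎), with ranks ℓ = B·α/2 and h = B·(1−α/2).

Percentile endpoints at ranks 3 and 47: θ*₍3₎ = 1.837, θ*₍47₎ = 3.117.
Basic interval reflects these around m̂:
  lower = 2 × 2.506 − 3.117 = 1.895
  upper = 2 × 2.506 − 1.837 = 3.175

(1.895, 3.175)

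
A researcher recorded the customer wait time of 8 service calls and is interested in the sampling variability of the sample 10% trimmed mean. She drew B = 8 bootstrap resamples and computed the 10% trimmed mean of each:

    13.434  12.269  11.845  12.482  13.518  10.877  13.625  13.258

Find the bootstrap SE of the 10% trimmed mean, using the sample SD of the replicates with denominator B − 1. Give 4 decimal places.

SE* = 0.9748

Bootstrap SE is the standard deviation of the 8 replicate 10% trimmed means.
Mean of replicates: (13.434 + 12.269 + 11.845 + 12.482 + 13.518 + 10.877 + 13.625 + 13.258) / 8 = 101.30800 / 8 = 12.66350
Sum of squared deviations: (+0.77050)² + (−0.39450)² + (−0.81850)² + (−0.18150)² + (+0.85450)² + (−1.78650)² + (+0.96150)² + (+0.59450)² = 6.65185
Variance = 6.65185 / 7 = 0.95026
SE* = √0.95026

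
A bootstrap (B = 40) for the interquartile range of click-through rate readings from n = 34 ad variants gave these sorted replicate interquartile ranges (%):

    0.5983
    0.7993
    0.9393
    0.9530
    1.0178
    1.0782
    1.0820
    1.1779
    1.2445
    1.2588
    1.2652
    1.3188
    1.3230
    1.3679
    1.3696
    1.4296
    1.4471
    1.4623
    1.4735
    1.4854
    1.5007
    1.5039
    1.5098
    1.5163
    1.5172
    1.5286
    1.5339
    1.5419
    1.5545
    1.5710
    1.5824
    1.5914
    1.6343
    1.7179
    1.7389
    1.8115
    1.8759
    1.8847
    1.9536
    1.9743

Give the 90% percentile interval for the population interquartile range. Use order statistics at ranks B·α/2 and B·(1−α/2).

(0.7993, 1.8847)

α = 0.10; lower rank = 40 × 0.050 = 2; upper rank = 40 × 0.950 = 38.
The 2nd smallest replicate is 0.7993; the 38th is 1.8847.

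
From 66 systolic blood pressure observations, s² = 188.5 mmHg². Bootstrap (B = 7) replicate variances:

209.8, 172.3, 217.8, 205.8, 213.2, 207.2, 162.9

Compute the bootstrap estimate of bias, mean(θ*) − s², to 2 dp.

mean(θ*) = (209.8 + 172.3 + 217.8 + 205.8 + 213.2 + 207.2 + 162.9) / 7 = 198.429
bias = 198.429 − 188.5

bias = +9.93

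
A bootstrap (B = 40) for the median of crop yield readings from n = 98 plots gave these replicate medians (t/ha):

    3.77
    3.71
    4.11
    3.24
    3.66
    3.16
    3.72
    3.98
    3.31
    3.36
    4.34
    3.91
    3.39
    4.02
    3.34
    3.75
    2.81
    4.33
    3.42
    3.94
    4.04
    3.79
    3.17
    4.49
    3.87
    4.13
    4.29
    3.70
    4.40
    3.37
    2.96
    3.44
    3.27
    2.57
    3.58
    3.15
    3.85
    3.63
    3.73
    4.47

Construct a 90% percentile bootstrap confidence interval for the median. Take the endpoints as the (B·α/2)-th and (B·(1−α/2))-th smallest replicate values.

(2.81, 4.40)

Sorted replicates: 2.57, 2.81, 2.96, 3.15, 3.16, 3.17, 3.24, 3.27, 3.31, 3.34, 3.36, 3.37, 3.39, 3.42, 3.44, 3.58, 3.63, 3.66, 3.70, 3.71, 3.72, 3.73, 3.75, 3.77, 3.79, 3.85, 3.87, 3.91, 3.94, 3.98, 4.02, 4.04, 4.11, 4.13, 4.29, 4.33, 4.34, 4.40, 4.47, 4.49
α = 0.10; lower rank = 40 × 0.050 = 2; upper rank = 40 × 0.950 = 38.
The 2nd smallest replicate is 2.81; the 38th is 4.40.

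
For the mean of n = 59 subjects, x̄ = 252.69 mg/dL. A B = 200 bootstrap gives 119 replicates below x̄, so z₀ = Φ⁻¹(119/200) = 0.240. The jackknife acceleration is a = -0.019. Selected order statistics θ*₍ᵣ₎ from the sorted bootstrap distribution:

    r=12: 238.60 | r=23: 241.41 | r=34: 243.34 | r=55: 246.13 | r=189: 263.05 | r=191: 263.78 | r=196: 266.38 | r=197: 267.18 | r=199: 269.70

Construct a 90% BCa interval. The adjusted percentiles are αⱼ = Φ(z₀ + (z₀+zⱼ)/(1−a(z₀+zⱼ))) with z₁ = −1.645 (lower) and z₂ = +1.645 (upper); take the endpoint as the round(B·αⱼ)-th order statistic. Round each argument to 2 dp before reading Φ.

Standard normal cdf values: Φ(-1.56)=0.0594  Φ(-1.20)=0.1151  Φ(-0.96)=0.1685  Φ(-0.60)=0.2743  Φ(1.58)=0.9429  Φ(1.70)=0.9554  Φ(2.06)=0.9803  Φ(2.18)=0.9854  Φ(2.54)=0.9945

Lower: z₀ + z₁ = 0.240 + (-1.645) = -1.405; 1 − a(z₀+z₁) = 1 − (-0.019)(-1.405) = 0.9733; argument = 0.240 + (-1.405)/0.9733 = -1.2035 → -1.20.
α₁ = Φ(-1.20) = 0.1151; rank = round(200 × 0.1151) = 23; θ*₍23₎ = 241.41.
Upper: z₀ + z₂ = 1.885; 1 − a(z₀+z₂) = 1.0358; argument = 2.0598 → 2.06; α₂ = 0.9803; rank = 196; θ*₍196₎ = 266.38.

(241.41, 266.38)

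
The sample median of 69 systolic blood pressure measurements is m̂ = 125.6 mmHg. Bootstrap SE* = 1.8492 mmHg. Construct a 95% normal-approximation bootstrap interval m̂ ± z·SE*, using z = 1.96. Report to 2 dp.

Margin = 1.96 × 1.8492 = 3.624
Interval: 125.6 ± 3.624

(121.98, 129.22)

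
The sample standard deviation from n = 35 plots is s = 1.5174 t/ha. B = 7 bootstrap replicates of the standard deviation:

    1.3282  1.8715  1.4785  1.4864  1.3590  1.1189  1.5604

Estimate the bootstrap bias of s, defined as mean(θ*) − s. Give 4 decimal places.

mean(θ*) = (1.3282 + 1.8715 + 1.4785 + 1.4864 + 1.3590 + 1.1189 + 1.5604) / 7 = 1.45756
bias = 1.45756 − 1.5174

bias = −0.0598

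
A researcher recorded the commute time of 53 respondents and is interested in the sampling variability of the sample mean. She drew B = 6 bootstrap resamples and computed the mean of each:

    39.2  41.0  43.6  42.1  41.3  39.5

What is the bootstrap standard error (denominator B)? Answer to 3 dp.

Bootstrap SE is the standard deviation of the 6 replicate means.
Mean of replicates: (39.2 + 41.0 + 43.6 + 42.1 + 41.3 + 39.5) / 6 = 246.7000 / 6 = 41.1167
Sum of squared deviations: (−1.9167)² + (−0.1167)² + (+2.4833)² + (+0.9833)² + (+0.1833)² + (−1.6167)² = 13.4683
Variance = 13.4683 / 6 = 2.2447
SE* = √2.2447

SE* = 1.498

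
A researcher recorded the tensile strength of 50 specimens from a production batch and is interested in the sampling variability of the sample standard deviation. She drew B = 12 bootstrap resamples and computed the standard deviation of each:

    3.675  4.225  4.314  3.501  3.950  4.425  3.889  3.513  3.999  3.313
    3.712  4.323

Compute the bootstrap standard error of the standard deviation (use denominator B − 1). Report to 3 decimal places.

Bootstrap SE is the standard deviation of the 12 replicate standard deviations.
Mean of replicates: (3.675 + 4.225 + 4.314 + 3.501 + 3.950 + 4.425 + 3.889 + 3.513 + 3.999 + 3.313 + 3.712 + 4.323) / 12 = 46.8390 / 12 = 3.9032
Sum of squared deviations: (−0.2283)² + (+0.3217)² + (+0.4108)² + (−0.4022)² + (+0.0468)² + (+0.5217)² + (−0.0143)² + (−0.3902)² + (+0.0958)² + (−0.5902)² + (−0.1912)² + (+0.4198)² = 1.4834
Variance = 1.4834 / 11 = 0.1349
SE* = √0.1349

SE* = 0.367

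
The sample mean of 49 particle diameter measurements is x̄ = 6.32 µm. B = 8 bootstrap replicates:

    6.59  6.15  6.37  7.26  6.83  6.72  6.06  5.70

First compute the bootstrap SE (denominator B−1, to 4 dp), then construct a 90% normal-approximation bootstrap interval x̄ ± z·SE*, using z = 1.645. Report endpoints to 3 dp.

(5.509, 7.131)

Mean of replicates = 6.4600; sum of squared deviations = 1.7032; SE* = √(1.7032/7) = 0.4933
Margin = 1.645 × 0.4933 = 0.8115
Interval: 6.32 ± 0.8115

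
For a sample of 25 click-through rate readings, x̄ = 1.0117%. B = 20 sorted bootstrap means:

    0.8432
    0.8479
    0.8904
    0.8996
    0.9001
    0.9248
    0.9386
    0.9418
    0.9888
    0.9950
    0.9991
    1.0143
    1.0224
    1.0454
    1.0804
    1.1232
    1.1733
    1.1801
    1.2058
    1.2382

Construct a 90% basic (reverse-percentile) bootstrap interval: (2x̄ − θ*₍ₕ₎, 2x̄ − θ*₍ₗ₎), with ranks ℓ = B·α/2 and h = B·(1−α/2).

Percentile endpoints at ranks 1 and 19: θ*₍1₎ = 0.8432, θ*₍19₎ = 1.2058.
Basic interval reflects these around x̄:
  lower = 2 × 1.0117 − 1.2058 = 0.8176
  upper = 2 × 1.0117 − 0.8432 = 1.1802

(0.8176, 1.1802)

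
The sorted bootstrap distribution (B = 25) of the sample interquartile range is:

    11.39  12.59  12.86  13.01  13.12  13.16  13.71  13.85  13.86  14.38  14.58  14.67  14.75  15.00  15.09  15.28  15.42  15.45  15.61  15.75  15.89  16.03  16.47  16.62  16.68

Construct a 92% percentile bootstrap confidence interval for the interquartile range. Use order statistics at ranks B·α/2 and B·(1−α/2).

α = 0.08; lower rank = 25 × 0.040 = 1; upper rank = 25 × 0.960 = 24.
The 1st smallest replicate is 11.39; the 24th is 16.62.

(11.39, 16.62)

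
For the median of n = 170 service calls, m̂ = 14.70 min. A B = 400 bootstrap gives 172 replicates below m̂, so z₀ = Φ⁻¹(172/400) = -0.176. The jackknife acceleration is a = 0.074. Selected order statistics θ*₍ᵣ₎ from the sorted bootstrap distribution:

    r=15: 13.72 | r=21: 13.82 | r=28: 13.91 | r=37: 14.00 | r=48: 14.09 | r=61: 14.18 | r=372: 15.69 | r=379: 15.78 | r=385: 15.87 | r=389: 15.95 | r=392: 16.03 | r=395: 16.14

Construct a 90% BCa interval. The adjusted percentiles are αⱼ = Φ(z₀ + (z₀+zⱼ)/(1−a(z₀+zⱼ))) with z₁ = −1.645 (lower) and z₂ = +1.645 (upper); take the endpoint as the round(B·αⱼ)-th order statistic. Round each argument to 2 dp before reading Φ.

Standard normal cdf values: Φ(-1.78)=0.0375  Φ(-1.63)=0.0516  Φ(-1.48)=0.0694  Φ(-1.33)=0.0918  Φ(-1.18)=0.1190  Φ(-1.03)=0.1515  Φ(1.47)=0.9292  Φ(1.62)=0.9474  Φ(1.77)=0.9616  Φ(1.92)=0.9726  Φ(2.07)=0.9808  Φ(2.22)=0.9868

(13.72, 15.69)

Lower: z₀ + z₁ = -0.176 + (-1.645) = -1.821; 1 − a(z₀+z₁) = 1 − (0.074)(-1.821) = 1.1348; argument = -0.176 + (-1.821)/1.1348 = -1.7808 → -1.78.
α₁ = Φ(-1.78) = 0.0375; rank = round(400 × 0.0375) = 15; θ*₍15₎ = 13.72.
Upper: z₀ + z₂ = 1.469; 1 − a(z₀+z₂) = 0.8913; argument = 1.4722 → 1.47; α₂ = 0.9292; rank = 372; θ*₍372₎ = 15.69.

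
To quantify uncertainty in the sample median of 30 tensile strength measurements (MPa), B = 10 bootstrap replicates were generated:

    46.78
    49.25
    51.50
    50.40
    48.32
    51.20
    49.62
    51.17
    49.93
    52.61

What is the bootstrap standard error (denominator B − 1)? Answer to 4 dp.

Bootstrap SE is the standard deviation of the 10 replicate medians.
Mean of replicates: (46.78 + 49.25 + 51.50 + 50.40 + 48.32 + 51.20 + 49.62 + 51.17 + 49.93 + 52.61) / 10 = 500.78000 / 10 = 50.07800
Sum of squared deviations: (−3.29800)² + (−0.82800)² + (+1.42200)² + (+0.32200)² + (−1.75800)² + (+1.12200)² + (−0.45800)² + (+1.09200)² + (−0.14800)² + (+2.53200)² = 25.87276
Variance = 25.87276 / 9 = 2.87475
SE* = √2.87475

SE* = 1.6955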